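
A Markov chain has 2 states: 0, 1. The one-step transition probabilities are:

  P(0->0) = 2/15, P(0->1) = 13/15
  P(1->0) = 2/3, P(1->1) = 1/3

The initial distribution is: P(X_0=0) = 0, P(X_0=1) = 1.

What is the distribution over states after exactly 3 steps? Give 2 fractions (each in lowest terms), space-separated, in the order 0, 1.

Propagating the distribution step by step (d_{t+1} = d_t * P):
d_0 = (0=0, 1=1)
  d_1[0] = 0*2/15 + 1*2/3 = 2/3
  d_1[1] = 0*13/15 + 1*1/3 = 1/3
d_1 = (0=2/3, 1=1/3)
  d_2[0] = 2/3*2/15 + 1/3*2/3 = 14/45
  d_2[1] = 2/3*13/15 + 1/3*1/3 = 31/45
d_2 = (0=14/45, 1=31/45)
  d_3[0] = 14/45*2/15 + 31/45*2/3 = 338/675
  d_3[1] = 14/45*13/15 + 31/45*1/3 = 337/675
d_3 = (0=338/675, 1=337/675)

Answer: 338/675 337/675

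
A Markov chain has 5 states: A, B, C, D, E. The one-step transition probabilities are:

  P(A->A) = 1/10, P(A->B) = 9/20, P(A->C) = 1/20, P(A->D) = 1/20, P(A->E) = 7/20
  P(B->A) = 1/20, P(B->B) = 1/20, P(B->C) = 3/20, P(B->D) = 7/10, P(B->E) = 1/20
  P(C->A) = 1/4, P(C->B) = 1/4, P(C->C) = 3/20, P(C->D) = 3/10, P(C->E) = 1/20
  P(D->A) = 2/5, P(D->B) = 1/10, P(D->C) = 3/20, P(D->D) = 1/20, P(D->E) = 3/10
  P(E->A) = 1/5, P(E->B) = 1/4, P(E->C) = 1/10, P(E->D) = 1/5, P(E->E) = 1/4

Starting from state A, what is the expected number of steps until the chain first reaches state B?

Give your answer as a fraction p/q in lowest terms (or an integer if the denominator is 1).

Let h_i = expected steps to first reach B from state i.
Boundary: h_B = 0.
First-step equations for the other states:
  h_A = 1 + 1/10*h_A + 9/20*h_B + 1/20*h_C + 1/20*h_D + 7/20*h_E
  h_C = 1 + 1/4*h_A + 1/4*h_B + 3/20*h_C + 3/10*h_D + 1/20*h_E
  h_D = 1 + 2/5*h_A + 1/10*h_B + 3/20*h_C + 1/20*h_D + 3/10*h_E
  h_E = 1 + 1/5*h_A + 1/4*h_B + 1/10*h_C + 1/5*h_D + 1/4*h_E

Substituting h_B = 0 and rearranging gives the linear system (I - Q) h = 1:
  [9/10, -1/20, -1/20, -7/20] . (h_A, h_C, h_D, h_E) = 1
  [-1/4, 17/20, -3/10, -1/20] . (h_A, h_C, h_D, h_E) = 1
  [-2/5, -3/20, 19/20, -3/10] . (h_A, h_C, h_D, h_E) = 1
  [-1/5, -1/10, -1/5, 3/4] . (h_A, h_C, h_D, h_E) = 1

Solving yields:
  h_A = 79150/26517
  h_C = 32770/8839
  h_D = 107810/26517
  h_E = 98320/26517

Starting state is A, so the expected hitting time is h_A = 79150/26517.

Answer: 79150/26517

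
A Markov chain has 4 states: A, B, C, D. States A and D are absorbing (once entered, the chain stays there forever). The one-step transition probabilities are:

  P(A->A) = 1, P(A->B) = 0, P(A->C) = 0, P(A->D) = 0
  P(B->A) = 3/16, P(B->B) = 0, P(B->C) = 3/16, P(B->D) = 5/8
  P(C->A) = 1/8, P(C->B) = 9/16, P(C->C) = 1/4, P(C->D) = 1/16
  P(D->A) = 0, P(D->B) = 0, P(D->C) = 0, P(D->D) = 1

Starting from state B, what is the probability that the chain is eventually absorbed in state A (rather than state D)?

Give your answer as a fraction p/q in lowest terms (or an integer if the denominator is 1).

Answer: 14/55

Derivation:
Let a_i = P(absorbed in A | start in state i).
Boundary conditions: a_A = 1, a_D = 0.
For each transient state i, a_i = sum_j P(i->j) * a_j:
  a_B = 3/16*a_A + 0*a_B + 3/16*a_C + 5/8*a_D
  a_C = 1/8*a_A + 9/16*a_B + 1/4*a_C + 1/16*a_D

Substituting a_A = 1 and a_D = 0, rearrange to (I - Q) a = r where r[i] = P(i -> A):
  [1, -3/16] . (a_B, a_C) = 3/16
  [-9/16, 3/4] . (a_B, a_C) = 1/8

Solving yields:
  a_B = 14/55
  a_C = 59/165

Starting state is B, so the absorption probability is a_B = 14/55.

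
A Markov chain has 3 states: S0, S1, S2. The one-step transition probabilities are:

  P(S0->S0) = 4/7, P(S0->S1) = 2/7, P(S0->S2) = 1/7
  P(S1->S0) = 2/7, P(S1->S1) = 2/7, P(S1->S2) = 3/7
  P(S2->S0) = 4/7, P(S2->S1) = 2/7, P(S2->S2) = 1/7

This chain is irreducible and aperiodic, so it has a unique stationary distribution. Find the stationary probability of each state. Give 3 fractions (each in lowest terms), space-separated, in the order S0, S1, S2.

Answer: 24/49 2/7 11/49

Derivation:
The stationary distribution satisfies pi = pi * P, i.e.:
  pi_S0 = 4/7*pi_S0 + 2/7*pi_S1 + 4/7*pi_S2
  pi_S1 = 2/7*pi_S0 + 2/7*pi_S1 + 2/7*pi_S2
  pi_S2 = 1/7*pi_S0 + 3/7*pi_S1 + 1/7*pi_S2
with normalization: pi_S0 + pi_S1 + pi_S2 = 1.

Using the first 2 balance equations plus normalization, the linear system A*pi = b is:
  [-3/7, 2/7, 4/7] . pi = 0
  [2/7, -5/7, 2/7] . pi = 0
  [1, 1, 1] . pi = 1

Solving yields:
  pi_S0 = 24/49
  pi_S1 = 2/7
  pi_S2 = 11/49

Verification (pi * P):
  24/49*4/7 + 2/7*2/7 + 11/49*4/7 = 24/49 = pi_S0  (ok)
  24/49*2/7 + 2/7*2/7 + 11/49*2/7 = 2/7 = pi_S1  (ok)
  24/49*1/7 + 2/7*3/7 + 11/49*1/7 = 11/49 = pi_S2  (ok)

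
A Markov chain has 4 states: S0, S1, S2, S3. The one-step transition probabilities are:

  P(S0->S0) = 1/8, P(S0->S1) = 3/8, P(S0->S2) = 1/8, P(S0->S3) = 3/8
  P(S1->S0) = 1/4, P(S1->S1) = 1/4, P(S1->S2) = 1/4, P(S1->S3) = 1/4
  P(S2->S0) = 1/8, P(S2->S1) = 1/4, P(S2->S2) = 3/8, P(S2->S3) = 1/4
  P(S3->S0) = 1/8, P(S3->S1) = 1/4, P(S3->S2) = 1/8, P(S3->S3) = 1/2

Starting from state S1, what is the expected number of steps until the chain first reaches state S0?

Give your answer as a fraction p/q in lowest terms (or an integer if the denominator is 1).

Let h_i = expected steps to first reach S0 from state i.
Boundary: h_S0 = 0.
First-step equations for the other states:
  h_S1 = 1 + 1/4*h_S0 + 1/4*h_S1 + 1/4*h_S2 + 1/4*h_S3
  h_S2 = 1 + 1/8*h_S0 + 1/4*h_S1 + 3/8*h_S2 + 1/4*h_S3
  h_S3 = 1 + 1/8*h_S0 + 1/4*h_S1 + 1/8*h_S2 + 1/2*h_S3

Substituting h_S0 = 0 and rearranging gives the linear system (I - Q) h = 1:
  [3/4, -1/4, -1/4] . (h_S1, h_S2, h_S3) = 1
  [-1/4, 5/8, -1/4] . (h_S1, h_S2, h_S3) = 1
  [-1/4, -1/8, 1/2] . (h_S1, h_S2, h_S3) = 1

Solving yields:
  h_S1 = 28/5
  h_S2 = 32/5
  h_S3 = 32/5

Starting state is S1, so the expected hitting time is h_S1 = 28/5.

Answer: 28/5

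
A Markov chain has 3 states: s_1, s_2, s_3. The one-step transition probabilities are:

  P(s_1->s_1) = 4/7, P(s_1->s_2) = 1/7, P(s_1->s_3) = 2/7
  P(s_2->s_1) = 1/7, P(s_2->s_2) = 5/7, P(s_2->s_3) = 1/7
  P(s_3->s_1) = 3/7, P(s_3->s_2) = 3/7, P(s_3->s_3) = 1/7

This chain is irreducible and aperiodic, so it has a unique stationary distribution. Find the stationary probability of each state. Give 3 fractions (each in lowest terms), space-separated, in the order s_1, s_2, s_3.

The stationary distribution satisfies pi = pi * P, i.e.:
  pi_s_1 = 4/7*pi_s_1 + 1/7*pi_s_2 + 3/7*pi_s_3
  pi_s_2 = 1/7*pi_s_1 + 5/7*pi_s_2 + 3/7*pi_s_3
  pi_s_3 = 2/7*pi_s_1 + 1/7*pi_s_2 + 1/7*pi_s_3
with normalization: pi_s_1 + pi_s_2 + pi_s_3 = 1.

Using the first 2 balance equations plus normalization, the linear system A*pi = b is:
  [-3/7, 1/7, 3/7] . pi = 0
  [1/7, -2/7, 3/7] . pi = 0
  [1, 1, 1] . pi = 1

Solving yields:
  pi_s_1 = 9/26
  pi_s_2 = 6/13
  pi_s_3 = 5/26

Verification (pi * P):
  9/26*4/7 + 6/13*1/7 + 5/26*3/7 = 9/26 = pi_s_1  (ok)
  9/26*1/7 + 6/13*5/7 + 5/26*3/7 = 6/13 = pi_s_2  (ok)
  9/26*2/7 + 6/13*1/7 + 5/26*1/7 = 5/26 = pi_s_3  (ok)

Answer: 9/26 6/13 5/26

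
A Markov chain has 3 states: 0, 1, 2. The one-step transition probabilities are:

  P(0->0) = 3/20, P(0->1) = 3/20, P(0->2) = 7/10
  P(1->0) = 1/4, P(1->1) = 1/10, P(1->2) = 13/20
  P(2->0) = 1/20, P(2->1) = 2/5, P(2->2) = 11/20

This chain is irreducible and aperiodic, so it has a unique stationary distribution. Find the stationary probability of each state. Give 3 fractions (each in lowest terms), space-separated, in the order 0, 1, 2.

Answer: 29/244 139/488 291/488

Derivation:
The stationary distribution satisfies pi = pi * P, i.e.:
  pi_0 = 3/20*pi_0 + 1/4*pi_1 + 1/20*pi_2
  pi_1 = 3/20*pi_0 + 1/10*pi_1 + 2/5*pi_2
  pi_2 = 7/10*pi_0 + 13/20*pi_1 + 11/20*pi_2
with normalization: pi_0 + pi_1 + pi_2 = 1.

Using the first 2 balance equations plus normalization, the linear system A*pi = b is:
  [-17/20, 1/4, 1/20] . pi = 0
  [3/20, -9/10, 2/5] . pi = 0
  [1, 1, 1] . pi = 1

Solving yields:
  pi_0 = 29/244
  pi_1 = 139/488
  pi_2 = 291/488

Verification (pi * P):
  29/244*3/20 + 139/488*1/4 + 291/488*1/20 = 29/244 = pi_0  (ok)
  29/244*3/20 + 139/488*1/10 + 291/488*2/5 = 139/488 = pi_1  (ok)
  29/244*7/10 + 139/488*13/20 + 291/488*11/20 = 291/488 = pi_2  (ok)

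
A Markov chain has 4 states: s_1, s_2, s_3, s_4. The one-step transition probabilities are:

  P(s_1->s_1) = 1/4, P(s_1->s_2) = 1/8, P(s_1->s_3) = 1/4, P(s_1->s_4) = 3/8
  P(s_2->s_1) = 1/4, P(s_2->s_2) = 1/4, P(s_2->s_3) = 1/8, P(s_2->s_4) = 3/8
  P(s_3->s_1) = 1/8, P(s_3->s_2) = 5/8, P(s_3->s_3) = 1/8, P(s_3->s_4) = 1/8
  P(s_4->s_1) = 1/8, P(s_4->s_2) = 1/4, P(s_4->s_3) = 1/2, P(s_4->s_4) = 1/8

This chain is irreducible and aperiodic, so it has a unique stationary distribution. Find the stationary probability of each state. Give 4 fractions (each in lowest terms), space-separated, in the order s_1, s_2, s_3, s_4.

The stationary distribution satisfies pi = pi * P, i.e.:
  pi_s_1 = 1/4*pi_s_1 + 1/4*pi_s_2 + 1/8*pi_s_3 + 1/8*pi_s_4
  pi_s_2 = 1/8*pi_s_1 + 1/4*pi_s_2 + 5/8*pi_s_3 + 1/4*pi_s_4
  pi_s_3 = 1/4*pi_s_1 + 1/8*pi_s_2 + 1/8*pi_s_3 + 1/2*pi_s_4
  pi_s_4 = 3/8*pi_s_1 + 3/8*pi_s_2 + 1/8*pi_s_3 + 1/8*pi_s_4
with normalization: pi_s_1 + pi_s_2 + pi_s_3 + pi_s_4 = 1.

Using the first 3 balance equations plus normalization, the linear system A*pi = b is:
  [-3/4, 1/4, 1/8, 1/8] . pi = 0
  [1/8, -3/4, 5/8, 1/4] . pi = 0
  [1/4, 1/8, -7/8, 1/2] . pi = 0
  [1, 1, 1, 1] . pi = 1

Solving yields:
  pi_s_1 = 131/696
  pi_s_2 = 221/696
  pi_s_3 = 169/696
  pi_s_4 = 175/696

Verification (pi * P):
  131/696*1/4 + 221/696*1/4 + 169/696*1/8 + 175/696*1/8 = 131/696 = pi_s_1  (ok)
  131/696*1/8 + 221/696*1/4 + 169/696*5/8 + 175/696*1/4 = 221/696 = pi_s_2  (ok)
  131/696*1/4 + 221/696*1/8 + 169/696*1/8 + 175/696*1/2 = 169/696 = pi_s_3  (ok)
  131/696*3/8 + 221/696*3/8 + 169/696*1/8 + 175/696*1/8 = 175/696 = pi_s_4  (ok)

Answer: 131/696 221/696 169/696 175/696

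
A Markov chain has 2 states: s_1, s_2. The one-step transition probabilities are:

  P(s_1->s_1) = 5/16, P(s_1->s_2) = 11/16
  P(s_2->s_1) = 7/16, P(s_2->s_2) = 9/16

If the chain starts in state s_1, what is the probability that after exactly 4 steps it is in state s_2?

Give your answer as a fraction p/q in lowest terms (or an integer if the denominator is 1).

Answer: 5005/8192

Derivation:
Computing P^4 by repeated multiplication:
P^1 =
  s_1: [5/16, 11/16]
  s_2: [7/16, 9/16]
P^2 =
  s_1: [51/128, 77/128]
  s_2: [49/128, 79/128]
P^3 =
  s_1: [397/1024, 627/1024]
  s_2: [399/1024, 625/1024]
P^4 =
  s_1: [3187/8192, 5005/8192]
  s_2: [3185/8192, 5007/8192]

(P^4)[s_1 -> s_2] = 5005/8192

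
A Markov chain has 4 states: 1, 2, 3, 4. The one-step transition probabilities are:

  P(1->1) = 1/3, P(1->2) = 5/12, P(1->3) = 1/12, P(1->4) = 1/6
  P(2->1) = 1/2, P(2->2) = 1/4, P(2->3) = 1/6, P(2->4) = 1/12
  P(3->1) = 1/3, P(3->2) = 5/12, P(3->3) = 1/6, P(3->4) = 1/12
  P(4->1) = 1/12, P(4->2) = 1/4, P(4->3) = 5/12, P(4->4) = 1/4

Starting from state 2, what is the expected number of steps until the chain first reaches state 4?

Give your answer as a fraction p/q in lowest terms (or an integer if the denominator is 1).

Let h_i = expected steps to first reach 4 from state i.
Boundary: h_4 = 0.
First-step equations for the other states:
  h_1 = 1 + 1/3*h_1 + 5/12*h_2 + 1/12*h_3 + 1/6*h_4
  h_2 = 1 + 1/2*h_1 + 1/4*h_2 + 1/6*h_3 + 1/12*h_4
  h_3 = 1 + 1/3*h_1 + 5/12*h_2 + 1/6*h_3 + 1/12*h_4

Substituting h_4 = 0 and rearranging gives the linear system (I - Q) h = 1:
  [2/3, -5/12, -1/12] . (h_1, h_2, h_3) = 1
  [-1/2, 3/4, -1/6] . (h_1, h_2, h_3) = 1
  [-1/3, -5/12, 5/6] . (h_1, h_2, h_3) = 1

Solving yields:
  h_1 = 308/39
  h_2 = 332/39
  h_3 = 112/13

Starting state is 2, so the expected hitting time is h_2 = 332/39.

Answer: 332/39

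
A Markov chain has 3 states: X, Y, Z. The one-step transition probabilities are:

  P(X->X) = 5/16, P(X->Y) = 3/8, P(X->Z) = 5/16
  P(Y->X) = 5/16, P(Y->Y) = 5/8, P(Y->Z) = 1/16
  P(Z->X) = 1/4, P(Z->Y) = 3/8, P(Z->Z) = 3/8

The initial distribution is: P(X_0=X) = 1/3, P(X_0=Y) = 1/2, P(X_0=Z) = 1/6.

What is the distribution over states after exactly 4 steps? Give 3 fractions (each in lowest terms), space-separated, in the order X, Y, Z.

Answer: 117965/393216 1/2 78643/393216

Derivation:
Propagating the distribution step by step (d_{t+1} = d_t * P):
d_0 = (X=1/3, Y=1/2, Z=1/6)
  d_1[X] = 1/3*5/16 + 1/2*5/16 + 1/6*1/4 = 29/96
  d_1[Y] = 1/3*3/8 + 1/2*5/8 + 1/6*3/8 = 1/2
  d_1[Z] = 1/3*5/16 + 1/2*1/16 + 1/6*3/8 = 19/96
d_1 = (X=29/96, Y=1/2, Z=19/96)
  d_2[X] = 29/96*5/16 + 1/2*5/16 + 19/96*1/4 = 461/1536
  d_2[Y] = 29/96*3/8 + 1/2*5/8 + 19/96*3/8 = 1/2
  d_2[Z] = 29/96*5/16 + 1/2*1/16 + 19/96*3/8 = 307/1536
d_2 = (X=461/1536, Y=1/2, Z=307/1536)
  d_3[X] = 461/1536*5/16 + 1/2*5/16 + 307/1536*1/4 = 7373/24576
  d_3[Y] = 461/1536*3/8 + 1/2*5/8 + 307/1536*3/8 = 1/2
  d_3[Z] = 461/1536*5/16 + 1/2*1/16 + 307/1536*3/8 = 4915/24576
d_3 = (X=7373/24576, Y=1/2, Z=4915/24576)
  d_4[X] = 7373/24576*5/16 + 1/2*5/16 + 4915/24576*1/4 = 117965/393216
  d_4[Y] = 7373/24576*3/8 + 1/2*5/8 + 4915/24576*3/8 = 1/2
  d_4[Z] = 7373/24576*5/16 + 1/2*1/16 + 4915/24576*3/8 = 78643/393216
d_4 = (X=117965/393216, Y=1/2, Z=78643/393216)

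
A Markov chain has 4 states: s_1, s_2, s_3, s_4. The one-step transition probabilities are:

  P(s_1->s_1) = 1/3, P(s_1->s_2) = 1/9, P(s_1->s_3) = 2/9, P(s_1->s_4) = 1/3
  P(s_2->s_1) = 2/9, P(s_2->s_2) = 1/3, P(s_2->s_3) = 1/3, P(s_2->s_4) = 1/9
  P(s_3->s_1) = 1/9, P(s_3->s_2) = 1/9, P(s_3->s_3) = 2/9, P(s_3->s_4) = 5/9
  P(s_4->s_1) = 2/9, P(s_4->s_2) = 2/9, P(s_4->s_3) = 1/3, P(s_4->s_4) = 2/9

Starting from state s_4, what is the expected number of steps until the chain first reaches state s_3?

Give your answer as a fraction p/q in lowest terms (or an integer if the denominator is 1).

Answer: 36/11

Derivation:
Let h_i = expected steps to first reach s_3 from state i.
Boundary: h_s_3 = 0.
First-step equations for the other states:
  h_s_1 = 1 + 1/3*h_s_1 + 1/9*h_s_2 + 2/9*h_s_3 + 1/3*h_s_4
  h_s_2 = 1 + 2/9*h_s_1 + 1/3*h_s_2 + 1/3*h_s_3 + 1/9*h_s_4
  h_s_4 = 1 + 2/9*h_s_1 + 2/9*h_s_2 + 1/3*h_s_3 + 2/9*h_s_4

Substituting h_s_3 = 0 and rearranging gives the linear system (I - Q) h = 1:
  [2/3, -1/9, -1/3] . (h_s_1, h_s_2, h_s_4) = 1
  [-2/9, 2/3, -1/9] . (h_s_1, h_s_2, h_s_4) = 1
  [-2/9, -2/9, 7/9] . (h_s_1, h_s_2, h_s_4) = 1

Solving yields:
  h_s_1 = 81/22
  h_s_2 = 36/11
  h_s_4 = 36/11

Starting state is s_4, so the expected hitting time is h_s_4 = 36/11.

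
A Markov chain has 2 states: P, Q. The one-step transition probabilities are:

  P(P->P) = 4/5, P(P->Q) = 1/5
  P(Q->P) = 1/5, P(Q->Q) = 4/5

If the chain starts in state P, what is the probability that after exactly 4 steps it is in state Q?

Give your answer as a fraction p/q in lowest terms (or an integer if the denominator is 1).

Answer: 272/625

Derivation:
Computing P^4 by repeated multiplication:
P^1 =
  P: [4/5, 1/5]
  Q: [1/5, 4/5]
P^2 =
  P: [17/25, 8/25]
  Q: [8/25, 17/25]
P^3 =
  P: [76/125, 49/125]
  Q: [49/125, 76/125]
P^4 =
  P: [353/625, 272/625]
  Q: [272/625, 353/625]

(P^4)[P -> Q] = 272/625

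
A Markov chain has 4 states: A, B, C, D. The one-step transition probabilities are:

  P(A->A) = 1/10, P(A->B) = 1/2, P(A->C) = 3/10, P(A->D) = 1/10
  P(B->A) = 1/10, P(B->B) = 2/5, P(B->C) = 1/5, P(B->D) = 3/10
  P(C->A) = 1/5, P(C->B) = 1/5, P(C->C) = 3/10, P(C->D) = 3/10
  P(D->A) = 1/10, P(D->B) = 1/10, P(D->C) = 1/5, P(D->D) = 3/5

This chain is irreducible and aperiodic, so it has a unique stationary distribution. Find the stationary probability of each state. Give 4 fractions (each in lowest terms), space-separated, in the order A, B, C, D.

Answer: 11/89 22/89 21/89 35/89

Derivation:
The stationary distribution satisfies pi = pi * P, i.e.:
  pi_A = 1/10*pi_A + 1/10*pi_B + 1/5*pi_C + 1/10*pi_D
  pi_B = 1/2*pi_A + 2/5*pi_B + 1/5*pi_C + 1/10*pi_D
  pi_C = 3/10*pi_A + 1/5*pi_B + 3/10*pi_C + 1/5*pi_D
  pi_D = 1/10*pi_A + 3/10*pi_B + 3/10*pi_C + 3/5*pi_D
with normalization: pi_A + pi_B + pi_C + pi_D = 1.

Using the first 3 balance equations plus normalization, the linear system A*pi = b is:
  [-9/10, 1/10, 1/5, 1/10] . pi = 0
  [1/2, -3/5, 1/5, 1/10] . pi = 0
  [3/10, 1/5, -7/10, 1/5] . pi = 0
  [1, 1, 1, 1] . pi = 1

Solving yields:
  pi_A = 11/89
  pi_B = 22/89
  pi_C = 21/89
  pi_D = 35/89

Verification (pi * P):
  11/89*1/10 + 22/89*1/10 + 21/89*1/5 + 35/89*1/10 = 11/89 = pi_A  (ok)
  11/89*1/2 + 22/89*2/5 + 21/89*1/5 + 35/89*1/10 = 22/89 = pi_B  (ok)
  11/89*3/10 + 22/89*1/5 + 21/89*3/10 + 35/89*1/5 = 21/89 = pi_C  (ok)
  11/89*1/10 + 22/89*3/10 + 21/89*3/10 + 35/89*3/5 = 35/89 = pi_D  (ok)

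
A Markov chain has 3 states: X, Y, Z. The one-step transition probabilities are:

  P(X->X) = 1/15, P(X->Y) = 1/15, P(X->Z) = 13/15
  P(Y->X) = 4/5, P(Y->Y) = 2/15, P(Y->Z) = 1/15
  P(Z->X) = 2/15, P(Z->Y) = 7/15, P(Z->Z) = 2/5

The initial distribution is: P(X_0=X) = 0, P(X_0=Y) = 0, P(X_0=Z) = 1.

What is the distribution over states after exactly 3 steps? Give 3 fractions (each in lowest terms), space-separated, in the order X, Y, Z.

Propagating the distribution step by step (d_{t+1} = d_t * P):
d_0 = (X=0, Y=0, Z=1)
  d_1[X] = 0*1/15 + 0*4/5 + 1*2/15 = 2/15
  d_1[Y] = 0*1/15 + 0*2/15 + 1*7/15 = 7/15
  d_1[Z] = 0*13/15 + 0*1/15 + 1*2/5 = 2/5
d_1 = (X=2/15, Y=7/15, Z=2/5)
  d_2[X] = 2/15*1/15 + 7/15*4/5 + 2/5*2/15 = 98/225
  d_2[Y] = 2/15*1/15 + 7/15*2/15 + 2/5*7/15 = 58/225
  d_2[Z] = 2/15*13/15 + 7/15*1/15 + 2/5*2/5 = 23/75
d_2 = (X=98/225, Y=58/225, Z=23/75)
  d_3[X] = 98/225*1/15 + 58/225*4/5 + 23/75*2/15 = 932/3375
  d_3[Y] = 98/225*1/15 + 58/225*2/15 + 23/75*7/15 = 697/3375
  d_3[Z] = 98/225*13/15 + 58/225*1/15 + 23/75*2/5 = 194/375
d_3 = (X=932/3375, Y=697/3375, Z=194/375)

Answer: 932/3375 697/3375 194/375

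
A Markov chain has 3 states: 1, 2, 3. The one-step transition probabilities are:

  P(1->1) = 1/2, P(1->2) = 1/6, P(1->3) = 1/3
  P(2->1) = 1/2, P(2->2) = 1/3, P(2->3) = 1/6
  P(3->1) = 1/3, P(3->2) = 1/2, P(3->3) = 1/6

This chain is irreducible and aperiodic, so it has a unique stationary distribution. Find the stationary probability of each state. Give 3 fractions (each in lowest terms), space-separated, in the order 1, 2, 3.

The stationary distribution satisfies pi = pi * P, i.e.:
  pi_1 = 1/2*pi_1 + 1/2*pi_2 + 1/3*pi_3
  pi_2 = 1/6*pi_1 + 1/3*pi_2 + 1/2*pi_3
  pi_3 = 1/3*pi_1 + 1/6*pi_2 + 1/6*pi_3
with normalization: pi_1 + pi_2 + pi_3 = 1.

Using the first 2 balance equations plus normalization, the linear system A*pi = b is:
  [-1/2, 1/2, 1/3] . pi = 0
  [1/6, -2/3, 1/2] . pi = 0
  [1, 1, 1] . pi = 1

Solving yields:
  pi_1 = 17/37
  pi_2 = 11/37
  pi_3 = 9/37

Verification (pi * P):
  17/37*1/2 + 11/37*1/2 + 9/37*1/3 = 17/37 = pi_1  (ok)
  17/37*1/6 + 11/37*1/3 + 9/37*1/2 = 11/37 = pi_2  (ok)
  17/37*1/3 + 11/37*1/6 + 9/37*1/6 = 9/37 = pi_3  (ok)

Answer: 17/37 11/37 9/37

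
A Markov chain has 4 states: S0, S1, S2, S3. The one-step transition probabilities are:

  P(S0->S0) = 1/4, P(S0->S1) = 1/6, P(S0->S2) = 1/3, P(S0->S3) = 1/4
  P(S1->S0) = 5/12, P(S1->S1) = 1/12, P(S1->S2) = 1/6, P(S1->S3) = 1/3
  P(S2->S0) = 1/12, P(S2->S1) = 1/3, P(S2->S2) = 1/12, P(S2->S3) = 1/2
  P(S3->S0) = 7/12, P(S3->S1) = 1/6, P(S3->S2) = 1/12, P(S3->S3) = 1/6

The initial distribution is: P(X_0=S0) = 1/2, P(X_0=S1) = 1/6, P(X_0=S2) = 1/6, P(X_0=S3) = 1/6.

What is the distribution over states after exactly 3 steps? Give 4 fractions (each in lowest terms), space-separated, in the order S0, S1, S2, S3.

Answer: 455/1296 1867/10368 1909/10368 41/144

Derivation:
Propagating the distribution step by step (d_{t+1} = d_t * P):
d_0 = (S0=1/2, S1=1/6, S2=1/6, S3=1/6)
  d_1[S0] = 1/2*1/4 + 1/6*5/12 + 1/6*1/12 + 1/6*7/12 = 11/36
  d_1[S1] = 1/2*1/6 + 1/6*1/12 + 1/6*1/3 + 1/6*1/6 = 13/72
  d_1[S2] = 1/2*1/3 + 1/6*1/6 + 1/6*1/12 + 1/6*1/12 = 2/9
  d_1[S3] = 1/2*1/4 + 1/6*1/3 + 1/6*1/2 + 1/6*1/6 = 7/24
d_1 = (S0=11/36, S1=13/72, S2=2/9, S3=7/24)
  d_2[S0] = 11/36*1/4 + 13/72*5/12 + 2/9*1/12 + 7/24*7/12 = 49/144
  d_2[S1] = 11/36*1/6 + 13/72*1/12 + 2/9*1/3 + 7/24*1/6 = 163/864
  d_2[S2] = 11/36*1/3 + 13/72*1/6 + 2/9*1/12 + 7/24*1/12 = 151/864
  d_2[S3] = 11/36*1/4 + 13/72*1/3 + 2/9*1/2 + 7/24*1/6 = 8/27
d_2 = (S0=49/144, S1=163/864, S2=151/864, S3=8/27)
  d_3[S0] = 49/144*1/4 + 163/864*5/12 + 151/864*1/12 + 8/27*7/12 = 455/1296
  d_3[S1] = 49/144*1/6 + 163/864*1/12 + 151/864*1/3 + 8/27*1/6 = 1867/10368
  d_3[S2] = 49/144*1/3 + 163/864*1/6 + 151/864*1/12 + 8/27*1/12 = 1909/10368
  d_3[S3] = 49/144*1/4 + 163/864*1/3 + 151/864*1/2 + 8/27*1/6 = 41/144
d_3 = (S0=455/1296, S1=1867/10368, S2=1909/10368, S3=41/144)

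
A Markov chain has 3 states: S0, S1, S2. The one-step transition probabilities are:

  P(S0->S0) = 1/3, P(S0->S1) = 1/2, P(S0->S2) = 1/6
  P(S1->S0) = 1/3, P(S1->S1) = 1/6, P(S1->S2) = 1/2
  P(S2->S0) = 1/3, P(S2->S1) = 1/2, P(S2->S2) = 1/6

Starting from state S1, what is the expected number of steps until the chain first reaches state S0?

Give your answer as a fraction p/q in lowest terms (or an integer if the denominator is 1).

Answer: 3

Derivation:
Let h_i = expected steps to first reach S0 from state i.
Boundary: h_S0 = 0.
First-step equations for the other states:
  h_S1 = 1 + 1/3*h_S0 + 1/6*h_S1 + 1/2*h_S2
  h_S2 = 1 + 1/3*h_S0 + 1/2*h_S1 + 1/6*h_S2

Substituting h_S0 = 0 and rearranging gives the linear system (I - Q) h = 1:
  [5/6, -1/2] . (h_S1, h_S2) = 1
  [-1/2, 5/6] . (h_S1, h_S2) = 1

Solving yields:
  h_S1 = 3
  h_S2 = 3

Starting state is S1, so the expected hitting time is h_S1 = 3.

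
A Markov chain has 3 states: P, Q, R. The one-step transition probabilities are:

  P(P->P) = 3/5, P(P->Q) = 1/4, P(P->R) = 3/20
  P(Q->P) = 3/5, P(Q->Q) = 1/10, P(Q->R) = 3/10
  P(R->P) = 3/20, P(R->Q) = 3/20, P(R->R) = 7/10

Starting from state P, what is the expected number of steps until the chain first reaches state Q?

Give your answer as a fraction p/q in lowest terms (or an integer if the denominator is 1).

Answer: 60/13

Derivation:
Let h_i = expected steps to first reach Q from state i.
Boundary: h_Q = 0.
First-step equations for the other states:
  h_P = 1 + 3/5*h_P + 1/4*h_Q + 3/20*h_R
  h_R = 1 + 3/20*h_P + 3/20*h_Q + 7/10*h_R

Substituting h_Q = 0 and rearranging gives the linear system (I - Q) h = 1:
  [2/5, -3/20] . (h_P, h_R) = 1
  [-3/20, 3/10] . (h_P, h_R) = 1

Solving yields:
  h_P = 60/13
  h_R = 220/39

Starting state is P, so the expected hitting time is h_P = 60/13.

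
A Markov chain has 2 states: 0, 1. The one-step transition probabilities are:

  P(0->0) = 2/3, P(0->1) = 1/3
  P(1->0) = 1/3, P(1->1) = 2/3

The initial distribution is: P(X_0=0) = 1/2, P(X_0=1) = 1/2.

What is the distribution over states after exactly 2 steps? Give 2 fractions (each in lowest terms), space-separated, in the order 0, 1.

Answer: 1/2 1/2

Derivation:
Propagating the distribution step by step (d_{t+1} = d_t * P):
d_0 = (0=1/2, 1=1/2)
  d_1[0] = 1/2*2/3 + 1/2*1/3 = 1/2
  d_1[1] = 1/2*1/3 + 1/2*2/3 = 1/2
d_1 = (0=1/2, 1=1/2)
  d_2[0] = 1/2*2/3 + 1/2*1/3 = 1/2
  d_2[1] = 1/2*1/3 + 1/2*2/3 = 1/2
d_2 = (0=1/2, 1=1/2)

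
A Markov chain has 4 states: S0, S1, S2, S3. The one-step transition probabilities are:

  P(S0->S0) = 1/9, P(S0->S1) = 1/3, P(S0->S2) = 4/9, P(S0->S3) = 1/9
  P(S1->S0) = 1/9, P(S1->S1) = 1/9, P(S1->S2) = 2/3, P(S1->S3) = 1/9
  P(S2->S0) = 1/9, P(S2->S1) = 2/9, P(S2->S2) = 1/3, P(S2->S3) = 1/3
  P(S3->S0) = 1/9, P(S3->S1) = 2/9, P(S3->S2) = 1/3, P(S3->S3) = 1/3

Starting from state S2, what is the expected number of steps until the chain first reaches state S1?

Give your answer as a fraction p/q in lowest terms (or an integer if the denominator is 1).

Answer: 81/19

Derivation:
Let h_i = expected steps to first reach S1 from state i.
Boundary: h_S1 = 0.
First-step equations for the other states:
  h_S0 = 1 + 1/9*h_S0 + 1/3*h_S1 + 4/9*h_S2 + 1/9*h_S3
  h_S2 = 1 + 1/9*h_S0 + 2/9*h_S1 + 1/3*h_S2 + 1/3*h_S3
  h_S3 = 1 + 1/9*h_S0 + 2/9*h_S1 + 1/3*h_S2 + 1/3*h_S3

Substituting h_S1 = 0 and rearranging gives the linear system (I - Q) h = 1:
  [8/9, -4/9, -1/9] . (h_S0, h_S2, h_S3) = 1
  [-1/9, 2/3, -1/3] . (h_S0, h_S2, h_S3) = 1
  [-1/9, -1/3, 2/3] . (h_S0, h_S2, h_S3) = 1

Solving yields:
  h_S0 = 72/19
  h_S2 = 81/19
  h_S3 = 81/19

Starting state is S2, so the expected hitting time is h_S2 = 81/19.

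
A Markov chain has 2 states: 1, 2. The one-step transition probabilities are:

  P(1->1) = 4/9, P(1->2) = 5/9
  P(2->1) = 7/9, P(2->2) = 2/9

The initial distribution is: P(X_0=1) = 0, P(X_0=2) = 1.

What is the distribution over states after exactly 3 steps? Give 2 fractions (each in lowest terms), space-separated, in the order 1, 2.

Answer: 49/81 32/81

Derivation:
Propagating the distribution step by step (d_{t+1} = d_t * P):
d_0 = (1=0, 2=1)
  d_1[1] = 0*4/9 + 1*7/9 = 7/9
  d_1[2] = 0*5/9 + 1*2/9 = 2/9
d_1 = (1=7/9, 2=2/9)
  d_2[1] = 7/9*4/9 + 2/9*7/9 = 14/27
  d_2[2] = 7/9*5/9 + 2/9*2/9 = 13/27
d_2 = (1=14/27, 2=13/27)
  d_3[1] = 14/27*4/9 + 13/27*7/9 = 49/81
  d_3[2] = 14/27*5/9 + 13/27*2/9 = 32/81
d_3 = (1=49/81, 2=32/81)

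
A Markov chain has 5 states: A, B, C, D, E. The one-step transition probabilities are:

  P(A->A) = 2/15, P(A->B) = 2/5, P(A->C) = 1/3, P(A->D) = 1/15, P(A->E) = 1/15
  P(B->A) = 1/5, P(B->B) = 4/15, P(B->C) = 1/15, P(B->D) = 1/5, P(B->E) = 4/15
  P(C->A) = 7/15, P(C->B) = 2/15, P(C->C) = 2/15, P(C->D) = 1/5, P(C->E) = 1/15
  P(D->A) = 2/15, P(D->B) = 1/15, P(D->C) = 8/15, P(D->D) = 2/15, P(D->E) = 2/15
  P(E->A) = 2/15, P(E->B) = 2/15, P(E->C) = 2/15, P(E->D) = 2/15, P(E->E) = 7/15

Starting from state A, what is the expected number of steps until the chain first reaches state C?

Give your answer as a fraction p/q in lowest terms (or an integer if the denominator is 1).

Answer: 18045/4414

Derivation:
Let h_i = expected steps to first reach C from state i.
Boundary: h_C = 0.
First-step equations for the other states:
  h_A = 1 + 2/15*h_A + 2/5*h_B + 1/3*h_C + 1/15*h_D + 1/15*h_E
  h_B = 1 + 1/5*h_A + 4/15*h_B + 1/15*h_C + 1/5*h_D + 4/15*h_E
  h_D = 1 + 2/15*h_A + 1/15*h_B + 8/15*h_C + 2/15*h_D + 2/15*h_E
  h_E = 1 + 2/15*h_A + 2/15*h_B + 2/15*h_C + 2/15*h_D + 7/15*h_E

Substituting h_C = 0 and rearranging gives the linear system (I - Q) h = 1:
  [13/15, -2/5, -1/15, -1/15] . (h_A, h_B, h_D, h_E) = 1
  [-1/5, 11/15, -1/5, -4/15] . (h_A, h_B, h_D, h_E) = 1
  [-2/15, -1/15, 13/15, -2/15] . (h_A, h_B, h_D, h_E) = 1
  [-2/15, -2/15, -2/15, 8/15] . (h_A, h_B, h_D, h_E) = 1

Solving yields:
  h_A = 18045/4414
  h_B = 44625/8828
  h_D = 25815/8828
  h_E = 43185/8828

Starting state is A, so the expected hitting time is h_A = 18045/4414.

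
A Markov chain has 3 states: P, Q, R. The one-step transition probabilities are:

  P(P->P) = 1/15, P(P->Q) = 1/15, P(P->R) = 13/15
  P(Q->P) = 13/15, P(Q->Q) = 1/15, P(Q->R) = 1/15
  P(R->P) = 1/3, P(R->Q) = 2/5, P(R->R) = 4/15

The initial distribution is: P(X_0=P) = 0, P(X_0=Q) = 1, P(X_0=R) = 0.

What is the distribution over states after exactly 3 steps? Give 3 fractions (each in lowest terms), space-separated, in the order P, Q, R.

Propagating the distribution step by step (d_{t+1} = d_t * P):
d_0 = (P=0, Q=1, R=0)
  d_1[P] = 0*1/15 + 1*13/15 + 0*1/3 = 13/15
  d_1[Q] = 0*1/15 + 1*1/15 + 0*2/5 = 1/15
  d_1[R] = 0*13/15 + 1*1/15 + 0*4/15 = 1/15
d_1 = (P=13/15, Q=1/15, R=1/15)
  d_2[P] = 13/15*1/15 + 1/15*13/15 + 1/15*1/3 = 31/225
  d_2[Q] = 13/15*1/15 + 1/15*1/15 + 1/15*2/5 = 4/45
  d_2[R] = 13/15*13/15 + 1/15*1/15 + 1/15*4/15 = 58/75
d_2 = (P=31/225, Q=4/45, R=58/75)
  d_3[P] = 31/225*1/15 + 4/45*13/15 + 58/75*1/3 = 43/125
  d_3[Q] = 31/225*1/15 + 4/45*1/15 + 58/75*2/5 = 73/225
  d_3[R] = 31/225*13/15 + 4/45*1/15 + 58/75*4/15 = 373/1125
d_3 = (P=43/125, Q=73/225, R=373/1125)

Answer: 43/125 73/225 373/1125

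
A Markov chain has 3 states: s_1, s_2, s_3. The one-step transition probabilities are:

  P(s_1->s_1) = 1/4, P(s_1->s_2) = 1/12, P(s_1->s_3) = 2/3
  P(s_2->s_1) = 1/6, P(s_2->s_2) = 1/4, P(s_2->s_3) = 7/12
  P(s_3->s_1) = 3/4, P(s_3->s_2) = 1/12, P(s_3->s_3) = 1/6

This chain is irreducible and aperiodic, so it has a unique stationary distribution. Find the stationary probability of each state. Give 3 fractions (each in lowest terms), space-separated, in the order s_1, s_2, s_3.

The stationary distribution satisfies pi = pi * P, i.e.:
  pi_s_1 = 1/4*pi_s_1 + 1/6*pi_s_2 + 3/4*pi_s_3
  pi_s_2 = 1/12*pi_s_1 + 1/4*pi_s_2 + 1/12*pi_s_3
  pi_s_3 = 2/3*pi_s_1 + 7/12*pi_s_2 + 1/6*pi_s_3
with normalization: pi_s_1 + pi_s_2 + pi_s_3 = 1.

Using the first 2 balance equations plus normalization, the linear system A*pi = b is:
  [-3/4, 1/6, 3/4] . pi = 0
  [1/12, -3/4, 1/12] . pi = 0
  [1, 1, 1] . pi = 1

Solving yields:
  pi_s_1 = 83/180
  pi_s_2 = 1/10
  pi_s_3 = 79/180

Verification (pi * P):
  83/180*1/4 + 1/10*1/6 + 79/180*3/4 = 83/180 = pi_s_1  (ok)
  83/180*1/12 + 1/10*1/4 + 79/180*1/12 = 1/10 = pi_s_2  (ok)
  83/180*2/3 + 1/10*7/12 + 79/180*1/6 = 79/180 = pi_s_3  (ok)

Answer: 83/180 1/10 79/180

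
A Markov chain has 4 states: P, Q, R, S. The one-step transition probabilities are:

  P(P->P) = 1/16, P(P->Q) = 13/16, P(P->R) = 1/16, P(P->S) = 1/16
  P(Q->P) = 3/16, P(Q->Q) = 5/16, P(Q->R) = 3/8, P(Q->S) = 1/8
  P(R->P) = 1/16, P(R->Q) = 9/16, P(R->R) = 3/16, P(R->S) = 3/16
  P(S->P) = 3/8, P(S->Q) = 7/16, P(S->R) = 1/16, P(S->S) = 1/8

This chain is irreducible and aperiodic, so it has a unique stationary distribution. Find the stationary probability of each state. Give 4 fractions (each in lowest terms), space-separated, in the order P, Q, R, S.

The stationary distribution satisfies pi = pi * P, i.e.:
  pi_P = 1/16*pi_P + 3/16*pi_Q + 1/16*pi_R + 3/8*pi_S
  pi_Q = 13/16*pi_P + 5/16*pi_Q + 9/16*pi_R + 7/16*pi_S
  pi_R = 1/16*pi_P + 3/8*pi_Q + 3/16*pi_R + 1/16*pi_S
  pi_S = 1/16*pi_P + 1/8*pi_Q + 3/16*pi_R + 1/8*pi_S
with normalization: pi_P + pi_Q + pi_R + pi_S = 1.

Using the first 3 balance equations plus normalization, the linear system A*pi = b is:
  [-15/16, 3/16, 1/16, 3/8] . pi = 0
  [13/16, -11/16, 9/16, 7/16] . pi = 0
  [1/16, 3/8, -13/16, 1/16] . pi = 0
  [1, 1, 1, 1] . pi = 1

Solving yields:
  pi_P = 887/5484
  pi_Q = 429/914
  pi_R = 437/1828
  pi_S = 178/1371

Verification (pi * P):
  887/5484*1/16 + 429/914*3/16 + 437/1828*1/16 + 178/1371*3/8 = 887/5484 = pi_P  (ok)
  887/5484*13/16 + 429/914*5/16 + 437/1828*9/16 + 178/1371*7/16 = 429/914 = pi_Q  (ok)
  887/5484*1/16 + 429/914*3/8 + 437/1828*3/16 + 178/1371*1/16 = 437/1828 = pi_R  (ok)
  887/5484*1/16 + 429/914*1/8 + 437/1828*3/16 + 178/1371*1/8 = 178/1371 = pi_S  (ok)

Answer: 887/5484 429/914 437/1828 178/1371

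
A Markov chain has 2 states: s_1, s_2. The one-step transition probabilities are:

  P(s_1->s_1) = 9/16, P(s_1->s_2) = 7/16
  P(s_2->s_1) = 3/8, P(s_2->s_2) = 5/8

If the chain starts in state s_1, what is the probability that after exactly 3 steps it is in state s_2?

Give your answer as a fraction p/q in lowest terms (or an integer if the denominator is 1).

Computing P^3 by repeated multiplication:
P^1 =
  s_1: [9/16, 7/16]
  s_2: [3/8, 5/8]
P^2 =
  s_1: [123/256, 133/256]
  s_2: [57/128, 71/128]
P^3 =
  s_1: [1905/4096, 2191/4096]
  s_2: [939/2048, 1109/2048]

(P^3)[s_1 -> s_2] = 2191/4096

Answer: 2191/4096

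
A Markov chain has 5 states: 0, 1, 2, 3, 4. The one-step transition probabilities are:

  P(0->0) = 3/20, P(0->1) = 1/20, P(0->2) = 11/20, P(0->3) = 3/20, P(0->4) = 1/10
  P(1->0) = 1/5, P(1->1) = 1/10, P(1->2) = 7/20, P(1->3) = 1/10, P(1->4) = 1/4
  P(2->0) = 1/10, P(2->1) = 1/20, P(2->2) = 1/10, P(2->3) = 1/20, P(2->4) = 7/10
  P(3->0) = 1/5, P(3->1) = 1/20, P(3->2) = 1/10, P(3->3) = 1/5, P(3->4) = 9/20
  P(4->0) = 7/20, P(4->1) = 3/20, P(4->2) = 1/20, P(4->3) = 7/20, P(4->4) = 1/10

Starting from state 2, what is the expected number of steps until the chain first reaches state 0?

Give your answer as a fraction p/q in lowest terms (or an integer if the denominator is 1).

Let h_i = expected steps to first reach 0 from state i.
Boundary: h_0 = 0.
First-step equations for the other states:
  h_1 = 1 + 1/5*h_0 + 1/10*h_1 + 7/20*h_2 + 1/10*h_3 + 1/4*h_4
  h_2 = 1 + 1/10*h_0 + 1/20*h_1 + 1/10*h_2 + 1/20*h_3 + 7/10*h_4
  h_3 = 1 + 1/5*h_0 + 1/20*h_1 + 1/10*h_2 + 1/5*h_3 + 9/20*h_4
  h_4 = 1 + 7/20*h_0 + 3/20*h_1 + 1/20*h_2 + 7/20*h_3 + 1/10*h_4

Substituting h_0 = 0 and rearranging gives the linear system (I - Q) h = 1:
  [9/10, -7/20, -1/10, -1/4] . (h_1, h_2, h_3, h_4) = 1
  [-1/20, 9/10, -1/20, -7/10] . (h_1, h_2, h_3, h_4) = 1
  [-1/20, -1/10, 4/5, -9/20] . (h_1, h_2, h_3, h_4) = 1
  [-3/20, -1/20, -7/20, 9/10] . (h_1, h_2, h_3, h_4) = 1

Solving yields:
  h_1 = 14544/3355
  h_2 = 44888/10065
  h_3 = 8372/2013
  h_4 = 37228/10065

Starting state is 2, so the expected hitting time is h_2 = 44888/10065.

Answer: 44888/10065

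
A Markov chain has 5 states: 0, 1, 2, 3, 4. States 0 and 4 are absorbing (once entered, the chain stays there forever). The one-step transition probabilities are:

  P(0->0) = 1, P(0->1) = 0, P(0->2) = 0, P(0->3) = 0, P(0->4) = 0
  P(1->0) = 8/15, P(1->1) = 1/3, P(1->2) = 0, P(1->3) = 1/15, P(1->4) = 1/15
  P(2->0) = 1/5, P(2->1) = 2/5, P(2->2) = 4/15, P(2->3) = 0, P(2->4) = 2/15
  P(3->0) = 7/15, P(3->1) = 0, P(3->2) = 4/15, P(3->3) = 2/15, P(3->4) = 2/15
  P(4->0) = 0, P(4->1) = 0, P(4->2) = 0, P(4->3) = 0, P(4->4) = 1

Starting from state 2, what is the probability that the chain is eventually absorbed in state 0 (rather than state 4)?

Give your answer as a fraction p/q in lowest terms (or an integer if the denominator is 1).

Let a_i = P(absorbed in 0 | start in state i).
Boundary conditions: a_0 = 1, a_4 = 0.
For each transient state i, a_i = sum_j P(i->j) * a_j:
  a_1 = 8/15*a_0 + 1/3*a_1 + 0*a_2 + 1/15*a_3 + 1/15*a_4
  a_2 = 1/5*a_0 + 2/5*a_1 + 4/15*a_2 + 0*a_3 + 2/15*a_4
  a_3 = 7/15*a_0 + 0*a_1 + 4/15*a_2 + 2/15*a_3 + 2/15*a_4

Substituting a_0 = 1 and a_4 = 0, rearrange to (I - Q) a = r where r[i] = P(i -> 0):
  [2/3, 0, -1/15] . (a_1, a_2, a_3) = 8/15
  [-2/5, 11/15, 0] . (a_1, a_2, a_3) = 1/5
  [0, -4/15, 13/15] . (a_1, a_2, a_3) = 7/15

Solving yields:
  a_1 = 1233/1406
  a_2 = 528/703
  a_3 = 541/703

Starting state is 2, so the absorption probability is a_2 = 528/703.

Answer: 528/703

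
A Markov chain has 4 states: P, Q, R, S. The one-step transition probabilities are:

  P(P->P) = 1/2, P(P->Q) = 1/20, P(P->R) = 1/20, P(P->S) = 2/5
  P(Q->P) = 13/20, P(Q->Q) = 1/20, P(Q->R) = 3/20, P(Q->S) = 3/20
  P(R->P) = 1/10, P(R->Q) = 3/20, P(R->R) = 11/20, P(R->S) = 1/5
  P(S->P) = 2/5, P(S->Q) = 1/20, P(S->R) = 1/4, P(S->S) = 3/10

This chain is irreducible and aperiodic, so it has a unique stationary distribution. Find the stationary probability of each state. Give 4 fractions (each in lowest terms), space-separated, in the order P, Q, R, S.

Answer: 451/1168 43/584 69/292 355/1168

Derivation:
The stationary distribution satisfies pi = pi * P, i.e.:
  pi_P = 1/2*pi_P + 13/20*pi_Q + 1/10*pi_R + 2/5*pi_S
  pi_Q = 1/20*pi_P + 1/20*pi_Q + 3/20*pi_R + 1/20*pi_S
  pi_R = 1/20*pi_P + 3/20*pi_Q + 11/20*pi_R + 1/4*pi_S
  pi_S = 2/5*pi_P + 3/20*pi_Q + 1/5*pi_R + 3/10*pi_S
with normalization: pi_P + pi_Q + pi_R + pi_S = 1.

Using the first 3 balance equations plus normalization, the linear system A*pi = b is:
  [-1/2, 13/20, 1/10, 2/5] . pi = 0
  [1/20, -19/20, 3/20, 1/20] . pi = 0
  [1/20, 3/20, -9/20, 1/4] . pi = 0
  [1, 1, 1, 1] . pi = 1

Solving yields:
  pi_P = 451/1168
  pi_Q = 43/584
  pi_R = 69/292
  pi_S = 355/1168

Verification (pi * P):
  451/1168*1/2 + 43/584*13/20 + 69/292*1/10 + 355/1168*2/5 = 451/1168 = pi_P  (ok)
  451/1168*1/20 + 43/584*1/20 + 69/292*3/20 + 355/1168*1/20 = 43/584 = pi_Q  (ok)
  451/1168*1/20 + 43/584*3/20 + 69/292*11/20 + 355/1168*1/4 = 69/292 = pi_R  (ok)
  451/1168*2/5 + 43/584*3/20 + 69/292*1/5 + 355/1168*3/10 = 355/1168 = pi_S  (ok)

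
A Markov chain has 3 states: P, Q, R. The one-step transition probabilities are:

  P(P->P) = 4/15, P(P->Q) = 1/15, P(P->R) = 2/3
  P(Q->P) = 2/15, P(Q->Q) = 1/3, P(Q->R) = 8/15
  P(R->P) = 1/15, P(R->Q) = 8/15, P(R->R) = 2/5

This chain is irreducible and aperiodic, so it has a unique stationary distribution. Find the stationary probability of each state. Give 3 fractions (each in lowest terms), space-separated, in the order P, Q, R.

Answer: 26/223 89/223 108/223

Derivation:
The stationary distribution satisfies pi = pi * P, i.e.:
  pi_P = 4/15*pi_P + 2/15*pi_Q + 1/15*pi_R
  pi_Q = 1/15*pi_P + 1/3*pi_Q + 8/15*pi_R
  pi_R = 2/3*pi_P + 8/15*pi_Q + 2/5*pi_R
with normalization: pi_P + pi_Q + pi_R = 1.

Using the first 2 balance equations plus normalization, the linear system A*pi = b is:
  [-11/15, 2/15, 1/15] . pi = 0
  [1/15, -2/3, 8/15] . pi = 0
  [1, 1, 1] . pi = 1

Solving yields:
  pi_P = 26/223
  pi_Q = 89/223
  pi_R = 108/223

Verification (pi * P):
  26/223*4/15 + 89/223*2/15 + 108/223*1/15 = 26/223 = pi_P  (ok)
  26/223*1/15 + 89/223*1/3 + 108/223*8/15 = 89/223 = pi_Q  (ok)
  26/223*2/3 + 89/223*8/15 + 108/223*2/5 = 108/223 = pi_R  (ok)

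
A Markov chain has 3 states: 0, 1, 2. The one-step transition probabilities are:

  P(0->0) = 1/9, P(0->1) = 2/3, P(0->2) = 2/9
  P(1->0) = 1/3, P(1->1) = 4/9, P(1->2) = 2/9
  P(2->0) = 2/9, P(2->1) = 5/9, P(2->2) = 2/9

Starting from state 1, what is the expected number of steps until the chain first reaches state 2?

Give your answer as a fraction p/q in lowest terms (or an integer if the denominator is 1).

Answer: 9/2

Derivation:
Let h_i = expected steps to first reach 2 from state i.
Boundary: h_2 = 0.
First-step equations for the other states:
  h_0 = 1 + 1/9*h_0 + 2/3*h_1 + 2/9*h_2
  h_1 = 1 + 1/3*h_0 + 4/9*h_1 + 2/9*h_2

Substituting h_2 = 0 and rearranging gives the linear system (I - Q) h = 1:
  [8/9, -2/3] . (h_0, h_1) = 1
  [-1/3, 5/9] . (h_0, h_1) = 1

Solving yields:
  h_0 = 9/2
  h_1 = 9/2

Starting state is 1, so the expected hitting time is h_1 = 9/2.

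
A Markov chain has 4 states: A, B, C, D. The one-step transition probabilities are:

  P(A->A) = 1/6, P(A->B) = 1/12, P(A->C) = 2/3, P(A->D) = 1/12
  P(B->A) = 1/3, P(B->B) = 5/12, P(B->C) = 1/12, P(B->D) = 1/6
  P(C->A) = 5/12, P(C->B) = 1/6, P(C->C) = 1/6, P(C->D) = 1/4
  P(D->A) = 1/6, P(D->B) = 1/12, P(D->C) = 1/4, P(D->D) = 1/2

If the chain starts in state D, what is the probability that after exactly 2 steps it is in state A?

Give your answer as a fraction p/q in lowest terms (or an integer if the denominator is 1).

Computing P^2 by repeated multiplication:
P^1 =
  A: [1/6, 1/12, 2/3, 1/12]
  B: [1/3, 5/12, 1/12, 1/6]
  C: [5/12, 1/6, 1/6, 1/4]
  D: [1/6, 1/12, 1/4, 1/2]
P^2 =
  A: [25/72, 1/6, 1/4, 17/72]
  B: [37/144, 11/48, 5/16, 29/144]
  C: [17/72, 11/72, 55/144, 11/48]
  D: [35/144, 19/144, 41/144, 49/144]

(P^2)[D -> A] = 35/144

Answer: 35/144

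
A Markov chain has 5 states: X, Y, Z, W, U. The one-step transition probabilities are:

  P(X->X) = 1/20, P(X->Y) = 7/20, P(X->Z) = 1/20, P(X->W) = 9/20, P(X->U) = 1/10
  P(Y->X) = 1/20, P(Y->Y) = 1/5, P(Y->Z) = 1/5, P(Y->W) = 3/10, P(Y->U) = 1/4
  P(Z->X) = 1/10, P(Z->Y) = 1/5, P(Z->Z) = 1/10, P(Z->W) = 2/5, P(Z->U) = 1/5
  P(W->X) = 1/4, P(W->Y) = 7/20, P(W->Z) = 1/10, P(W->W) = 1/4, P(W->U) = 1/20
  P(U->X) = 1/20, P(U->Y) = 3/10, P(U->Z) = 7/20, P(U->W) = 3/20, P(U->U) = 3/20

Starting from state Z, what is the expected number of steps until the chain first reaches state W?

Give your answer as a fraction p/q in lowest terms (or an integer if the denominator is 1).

Let h_i = expected steps to first reach W from state i.
Boundary: h_W = 0.
First-step equations for the other states:
  h_X = 1 + 1/20*h_X + 7/20*h_Y + 1/20*h_Z + 9/20*h_W + 1/10*h_U
  h_Y = 1 + 1/20*h_X + 1/5*h_Y + 1/5*h_Z + 3/10*h_W + 1/4*h_U
  h_Z = 1 + 1/10*h_X + 1/5*h_Y + 1/10*h_Z + 2/5*h_W + 1/5*h_U
  h_U = 1 + 1/20*h_X + 3/10*h_Y + 7/20*h_Z + 3/20*h_W + 3/20*h_U

Substituting h_W = 0 and rearranging gives the linear system (I - Q) h = 1:
  [19/20, -7/20, -1/20, -1/10] . (h_X, h_Y, h_Z, h_U) = 1
  [-1/20, 4/5, -1/5, -1/4] . (h_X, h_Y, h_Z, h_U) = 1
  [-1/10, -1/5, 9/10, -1/5] . (h_X, h_Y, h_Z, h_U) = 1
  [-1/20, -3/10, -7/20, 17/20] . (h_X, h_Y, h_Z, h_U) = 1

Solving yields:
  h_X = 3326/1169
  h_Y = 3926/1169
  h_Z = 3520/1169
  h_U = 4406/1169

Starting state is Z, so the expected hitting time is h_Z = 3520/1169.

Answer: 3520/1169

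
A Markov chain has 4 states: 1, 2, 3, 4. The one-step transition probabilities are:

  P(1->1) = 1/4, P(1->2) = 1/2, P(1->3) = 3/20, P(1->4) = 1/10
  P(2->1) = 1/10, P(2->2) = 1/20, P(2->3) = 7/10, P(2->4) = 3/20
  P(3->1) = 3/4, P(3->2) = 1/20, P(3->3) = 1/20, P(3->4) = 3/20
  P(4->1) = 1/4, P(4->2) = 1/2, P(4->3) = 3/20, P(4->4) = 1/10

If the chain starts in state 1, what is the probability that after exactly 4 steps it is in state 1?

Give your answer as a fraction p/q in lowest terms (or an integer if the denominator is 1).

Answer: 52519/160000

Derivation:
Computing P^4 by repeated multiplication:
P^1 =
  1: [1/4, 1/2, 3/20, 1/10]
  2: [1/10, 1/20, 7/10, 3/20]
  3: [3/4, 1/20, 1/20, 3/20]
  4: [1/4, 1/2, 3/20, 1/10]
P^2 =
  1: [1/4, 83/400, 41/100, 53/400]
  2: [237/400, 13/80, 43/400, 11/80]
  3: [107/400, 91/200, 69/400, 21/200]
  4: [1/4, 83/400, 41/100, 53/400]
P^3 =
  1: [3391/8000, 1777/8000, 357/1600, 1047/8000]
  2: [447/1600, 757/2000, 1829/8000, 227/2000]
  3: [67/250, 1741/8000, 383/1000, 1051/8000]
  4: [3391/8000, 1777/8000, 357/1600, 1047/8000]
P^4 =
  1: [52519/160000, 23971/80000, 39977/160000, 9781/80000]
  2: [24603/80000, 36287/160000, 1073/3200, 20857/160000]
  3: [65417/160000, 7351/32000, 37023/160000, 4161/32000]
  4: [52519/160000, 23971/80000, 39977/160000, 9781/80000]

(P^4)[1 -> 1] = 52519/160000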